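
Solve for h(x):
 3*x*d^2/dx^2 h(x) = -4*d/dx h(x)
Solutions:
 h(x) = C1 + C2/x^(1/3)


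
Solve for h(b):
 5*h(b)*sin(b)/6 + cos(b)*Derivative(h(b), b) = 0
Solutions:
 h(b) = C1*cos(b)^(5/6)


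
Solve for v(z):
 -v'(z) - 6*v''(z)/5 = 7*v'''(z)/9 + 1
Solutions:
 v(z) = C1 - z + (C2*sin(3*sqrt(94)*z/35) + C3*cos(3*sqrt(94)*z/35))*exp(-27*z/35)


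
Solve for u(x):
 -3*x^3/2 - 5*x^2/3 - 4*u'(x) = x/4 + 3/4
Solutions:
 u(x) = C1 - 3*x^4/32 - 5*x^3/36 - x^2/32 - 3*x/16


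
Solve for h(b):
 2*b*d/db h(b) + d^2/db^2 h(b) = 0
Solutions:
 h(b) = C1 + C2*erf(b)


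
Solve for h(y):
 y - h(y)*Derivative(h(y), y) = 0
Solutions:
 h(y) = -sqrt(C1 + y^2)
 h(y) = sqrt(C1 + y^2)


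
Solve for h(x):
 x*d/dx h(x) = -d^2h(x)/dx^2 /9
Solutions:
 h(x) = C1 + C2*erf(3*sqrt(2)*x/2)


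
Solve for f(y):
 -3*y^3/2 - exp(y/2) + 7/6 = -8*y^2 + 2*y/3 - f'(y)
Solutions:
 f(y) = C1 + 3*y^4/8 - 8*y^3/3 + y^2/3 - 7*y/6 + 2*exp(y/2)


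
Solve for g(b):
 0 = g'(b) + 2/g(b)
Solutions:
 g(b) = -sqrt(C1 - 4*b)
 g(b) = sqrt(C1 - 4*b)


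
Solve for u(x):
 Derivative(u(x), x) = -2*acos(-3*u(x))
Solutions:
 Integral(1/acos(-3*_y), (_y, u(x))) = C1 - 2*x


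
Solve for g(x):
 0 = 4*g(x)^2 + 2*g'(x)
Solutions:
 g(x) = 1/(C1 + 2*x)


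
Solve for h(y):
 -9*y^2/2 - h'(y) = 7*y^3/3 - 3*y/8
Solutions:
 h(y) = C1 - 7*y^4/12 - 3*y^3/2 + 3*y^2/16


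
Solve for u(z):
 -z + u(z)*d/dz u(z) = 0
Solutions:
 u(z) = -sqrt(C1 + z^2)
 u(z) = sqrt(C1 + z^2)


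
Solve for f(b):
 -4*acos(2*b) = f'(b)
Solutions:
 f(b) = C1 - 4*b*acos(2*b) + 2*sqrt(1 - 4*b^2)


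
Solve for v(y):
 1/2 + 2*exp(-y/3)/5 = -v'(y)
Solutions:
 v(y) = C1 - y/2 + 6*exp(-y/3)/5


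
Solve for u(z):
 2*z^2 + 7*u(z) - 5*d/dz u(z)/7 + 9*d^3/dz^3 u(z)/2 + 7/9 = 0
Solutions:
 u(z) = C1*exp(z*(10/(sqrt(85745121)/441 + 21)^(1/3) + 21*(sqrt(85745121)/441 + 21)^(1/3))/126)*sin(sqrt(3)*z*(-21*(sqrt(85745121)/441 + 21)^(1/3) + 10/(sqrt(85745121)/441 + 21)^(1/3))/126) + C2*exp(z*(10/(sqrt(85745121)/441 + 21)^(1/3) + 21*(sqrt(85745121)/441 + 21)^(1/3))/126)*cos(sqrt(3)*z*(-21*(sqrt(85745121)/441 + 21)^(1/3) + 10/(sqrt(85745121)/441 + 21)^(1/3))/126) + C3*exp(-z*(10/(sqrt(85745121)/441 + 21)^(1/3) + 21*(sqrt(85745121)/441 + 21)^(1/3))/63) - 2*z^2/7 - 20*z/343 - 17707/151263


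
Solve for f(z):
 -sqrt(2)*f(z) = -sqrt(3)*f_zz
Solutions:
 f(z) = C1*exp(-2^(1/4)*3^(3/4)*z/3) + C2*exp(2^(1/4)*3^(3/4)*z/3)


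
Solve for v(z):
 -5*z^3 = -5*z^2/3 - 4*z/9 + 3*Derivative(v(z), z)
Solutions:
 v(z) = C1 - 5*z^4/12 + 5*z^3/27 + 2*z^2/27


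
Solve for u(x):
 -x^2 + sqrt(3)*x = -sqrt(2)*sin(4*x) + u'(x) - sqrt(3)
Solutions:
 u(x) = C1 - x^3/3 + sqrt(3)*x^2/2 + sqrt(3)*x - sqrt(2)*cos(4*x)/4


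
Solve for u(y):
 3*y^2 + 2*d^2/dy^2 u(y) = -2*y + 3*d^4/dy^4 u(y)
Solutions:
 u(y) = C1 + C2*y + C3*exp(-sqrt(6)*y/3) + C4*exp(sqrt(6)*y/3) - y^4/8 - y^3/6 - 9*y^2/4


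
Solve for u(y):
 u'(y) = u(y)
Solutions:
 u(y) = C1*exp(y)


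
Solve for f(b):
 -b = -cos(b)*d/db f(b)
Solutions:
 f(b) = C1 + Integral(b/cos(b), b)


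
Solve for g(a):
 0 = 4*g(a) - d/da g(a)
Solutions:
 g(a) = C1*exp(4*a)


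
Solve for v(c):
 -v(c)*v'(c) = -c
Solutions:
 v(c) = -sqrt(C1 + c^2)
 v(c) = sqrt(C1 + c^2)


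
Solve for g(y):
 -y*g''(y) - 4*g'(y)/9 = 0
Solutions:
 g(y) = C1 + C2*y^(5/9)


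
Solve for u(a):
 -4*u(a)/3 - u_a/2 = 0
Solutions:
 u(a) = C1*exp(-8*a/3)


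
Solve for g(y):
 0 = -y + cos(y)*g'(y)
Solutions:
 g(y) = C1 + Integral(y/cos(y), y)


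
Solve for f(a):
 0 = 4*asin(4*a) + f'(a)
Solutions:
 f(a) = C1 - 4*a*asin(4*a) - sqrt(1 - 16*a^2)


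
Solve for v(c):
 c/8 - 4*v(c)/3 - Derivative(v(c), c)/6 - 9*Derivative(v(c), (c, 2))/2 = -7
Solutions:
 v(c) = 3*c/32 + (C1*sin(sqrt(863)*c/54) + C2*cos(sqrt(863)*c/54))*exp(-c/54) + 1341/256


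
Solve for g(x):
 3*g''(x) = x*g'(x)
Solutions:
 g(x) = C1 + C2*erfi(sqrt(6)*x/6)


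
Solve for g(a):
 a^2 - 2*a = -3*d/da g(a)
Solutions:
 g(a) = C1 - a^3/9 + a^2/3


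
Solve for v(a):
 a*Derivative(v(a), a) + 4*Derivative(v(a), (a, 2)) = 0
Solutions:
 v(a) = C1 + C2*erf(sqrt(2)*a/4)


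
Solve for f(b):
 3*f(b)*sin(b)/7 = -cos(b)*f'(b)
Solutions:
 f(b) = C1*cos(b)^(3/7)


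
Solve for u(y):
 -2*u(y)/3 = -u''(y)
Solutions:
 u(y) = C1*exp(-sqrt(6)*y/3) + C2*exp(sqrt(6)*y/3)


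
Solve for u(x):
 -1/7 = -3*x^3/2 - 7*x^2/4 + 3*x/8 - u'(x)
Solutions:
 u(x) = C1 - 3*x^4/8 - 7*x^3/12 + 3*x^2/16 + x/7


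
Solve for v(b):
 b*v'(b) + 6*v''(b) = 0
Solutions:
 v(b) = C1 + C2*erf(sqrt(3)*b/6)


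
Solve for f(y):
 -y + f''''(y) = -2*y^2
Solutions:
 f(y) = C1 + C2*y + C3*y^2 + C4*y^3 - y^6/180 + y^5/120


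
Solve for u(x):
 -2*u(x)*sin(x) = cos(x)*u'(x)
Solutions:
 u(x) = C1*cos(x)^2


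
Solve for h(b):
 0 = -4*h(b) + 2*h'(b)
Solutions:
 h(b) = C1*exp(2*b)


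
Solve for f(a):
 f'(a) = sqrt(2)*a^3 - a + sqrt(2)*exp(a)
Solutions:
 f(a) = C1 + sqrt(2)*a^4/4 - a^2/2 + sqrt(2)*exp(a)


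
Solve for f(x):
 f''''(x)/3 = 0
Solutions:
 f(x) = C1 + C2*x + C3*x^2 + C4*x^3


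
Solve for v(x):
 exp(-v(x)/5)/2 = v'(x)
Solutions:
 v(x) = 5*log(C1 + x/10)


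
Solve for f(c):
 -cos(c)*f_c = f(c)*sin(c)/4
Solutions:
 f(c) = C1*cos(c)^(1/4)


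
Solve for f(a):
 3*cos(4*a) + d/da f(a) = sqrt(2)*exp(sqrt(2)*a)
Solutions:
 f(a) = C1 + exp(sqrt(2)*a) - 3*sin(4*a)/4


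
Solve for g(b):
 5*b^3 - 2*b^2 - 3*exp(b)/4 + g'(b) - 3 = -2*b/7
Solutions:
 g(b) = C1 - 5*b^4/4 + 2*b^3/3 - b^2/7 + 3*b + 3*exp(b)/4


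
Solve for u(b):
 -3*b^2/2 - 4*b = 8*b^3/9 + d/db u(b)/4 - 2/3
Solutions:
 u(b) = C1 - 8*b^4/9 - 2*b^3 - 8*b^2 + 8*b/3


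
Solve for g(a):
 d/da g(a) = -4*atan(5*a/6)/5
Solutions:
 g(a) = C1 - 4*a*atan(5*a/6)/5 + 12*log(25*a^2 + 36)/25


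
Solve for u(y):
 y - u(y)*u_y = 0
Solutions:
 u(y) = -sqrt(C1 + y^2)
 u(y) = sqrt(C1 + y^2)


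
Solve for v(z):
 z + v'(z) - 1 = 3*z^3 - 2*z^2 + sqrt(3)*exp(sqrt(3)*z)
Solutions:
 v(z) = C1 + 3*z^4/4 - 2*z^3/3 - z^2/2 + z + exp(sqrt(3)*z)


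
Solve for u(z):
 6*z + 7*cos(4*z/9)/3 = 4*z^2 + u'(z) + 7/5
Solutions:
 u(z) = C1 - 4*z^3/3 + 3*z^2 - 7*z/5 + 21*sin(4*z/9)/4


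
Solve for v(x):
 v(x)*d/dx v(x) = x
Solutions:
 v(x) = -sqrt(C1 + x^2)
 v(x) = sqrt(C1 + x^2)


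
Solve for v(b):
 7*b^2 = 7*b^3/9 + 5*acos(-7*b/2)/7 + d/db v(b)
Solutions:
 v(b) = C1 - 7*b^4/36 + 7*b^3/3 - 5*b*acos(-7*b/2)/7 - 5*sqrt(4 - 49*b^2)/49


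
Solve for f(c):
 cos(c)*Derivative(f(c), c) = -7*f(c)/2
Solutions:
 f(c) = C1*(sin(c) - 1)^(7/4)/(sin(c) + 1)^(7/4)


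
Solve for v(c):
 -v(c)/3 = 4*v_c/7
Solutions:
 v(c) = C1*exp(-7*c/12)


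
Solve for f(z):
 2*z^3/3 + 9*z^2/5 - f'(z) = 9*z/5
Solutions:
 f(z) = C1 + z^4/6 + 3*z^3/5 - 9*z^2/10


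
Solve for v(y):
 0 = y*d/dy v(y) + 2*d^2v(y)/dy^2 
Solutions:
 v(y) = C1 + C2*erf(y/2)


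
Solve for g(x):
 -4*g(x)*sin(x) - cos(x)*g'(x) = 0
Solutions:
 g(x) = C1*cos(x)^4


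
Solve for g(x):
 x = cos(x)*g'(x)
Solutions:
 g(x) = C1 + Integral(x/cos(x), x)


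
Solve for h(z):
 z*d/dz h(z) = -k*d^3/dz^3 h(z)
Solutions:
 h(z) = C1 + Integral(C2*airyai(z*(-1/k)^(1/3)) + C3*airybi(z*(-1/k)^(1/3)), z)


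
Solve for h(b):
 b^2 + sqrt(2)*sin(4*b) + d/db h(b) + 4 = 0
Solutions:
 h(b) = C1 - b^3/3 - 4*b + sqrt(2)*cos(4*b)/4


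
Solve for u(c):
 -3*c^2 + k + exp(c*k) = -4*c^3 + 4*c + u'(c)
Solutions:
 u(c) = C1 + c^4 - c^3 - 2*c^2 + c*k + exp(c*k)/k


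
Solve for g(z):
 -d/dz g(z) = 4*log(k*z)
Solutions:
 g(z) = C1 - 4*z*log(k*z) + 4*z


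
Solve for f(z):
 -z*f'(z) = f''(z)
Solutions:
 f(z) = C1 + C2*erf(sqrt(2)*z/2)


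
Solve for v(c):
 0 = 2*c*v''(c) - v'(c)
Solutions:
 v(c) = C1 + C2*c^(3/2)


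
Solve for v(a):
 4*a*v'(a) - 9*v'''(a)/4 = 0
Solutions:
 v(a) = C1 + Integral(C2*airyai(2*6^(1/3)*a/3) + C3*airybi(2*6^(1/3)*a/3), a)


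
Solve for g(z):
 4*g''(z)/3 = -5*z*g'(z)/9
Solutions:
 g(z) = C1 + C2*erf(sqrt(30)*z/12)


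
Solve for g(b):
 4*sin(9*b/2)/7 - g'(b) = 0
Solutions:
 g(b) = C1 - 8*cos(9*b/2)/63


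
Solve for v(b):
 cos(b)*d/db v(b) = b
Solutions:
 v(b) = C1 + Integral(b/cos(b), b)


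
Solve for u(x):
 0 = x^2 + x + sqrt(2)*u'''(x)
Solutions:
 u(x) = C1 + C2*x + C3*x^2 - sqrt(2)*x^5/120 - sqrt(2)*x^4/48


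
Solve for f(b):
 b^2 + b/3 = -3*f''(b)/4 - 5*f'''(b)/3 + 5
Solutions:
 f(b) = C1 + C2*b + C3*exp(-9*b/20) - b^4/9 + 74*b^3/81 - 670*b^2/243


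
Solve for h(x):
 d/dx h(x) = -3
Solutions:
 h(x) = C1 - 3*x


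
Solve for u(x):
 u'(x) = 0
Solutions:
 u(x) = C1


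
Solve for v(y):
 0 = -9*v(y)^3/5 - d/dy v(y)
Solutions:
 v(y) = -sqrt(10)*sqrt(-1/(C1 - 9*y))/2
 v(y) = sqrt(10)*sqrt(-1/(C1 - 9*y))/2


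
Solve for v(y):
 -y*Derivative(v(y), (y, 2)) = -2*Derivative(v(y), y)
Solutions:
 v(y) = C1 + C2*y^3


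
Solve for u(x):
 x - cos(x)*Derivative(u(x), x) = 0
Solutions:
 u(x) = C1 + Integral(x/cos(x), x)


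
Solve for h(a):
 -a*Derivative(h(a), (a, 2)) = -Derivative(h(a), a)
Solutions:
 h(a) = C1 + C2*a^2


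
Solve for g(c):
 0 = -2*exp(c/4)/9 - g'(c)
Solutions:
 g(c) = C1 - 8*exp(c/4)/9


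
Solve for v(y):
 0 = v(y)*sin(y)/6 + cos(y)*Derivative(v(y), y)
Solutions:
 v(y) = C1*cos(y)^(1/6)


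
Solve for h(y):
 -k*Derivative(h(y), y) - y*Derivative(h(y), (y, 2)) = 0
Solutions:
 h(y) = C1 + y^(1 - re(k))*(C2*sin(log(y)*Abs(im(k))) + C3*cos(log(y)*im(k)))


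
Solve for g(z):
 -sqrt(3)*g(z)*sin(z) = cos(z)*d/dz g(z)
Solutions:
 g(z) = C1*cos(z)^(sqrt(3))


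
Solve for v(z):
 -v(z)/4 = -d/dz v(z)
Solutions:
 v(z) = C1*exp(z/4)


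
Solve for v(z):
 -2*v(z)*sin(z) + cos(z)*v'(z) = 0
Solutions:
 v(z) = C1/cos(z)^2


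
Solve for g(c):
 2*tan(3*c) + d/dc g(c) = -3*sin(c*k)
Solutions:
 g(c) = C1 - 3*Piecewise((-cos(c*k)/k, Ne(k, 0)), (0, True)) + 2*log(cos(3*c))/3


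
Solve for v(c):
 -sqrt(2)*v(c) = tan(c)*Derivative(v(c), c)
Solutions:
 v(c) = C1/sin(c)^(sqrt(2))


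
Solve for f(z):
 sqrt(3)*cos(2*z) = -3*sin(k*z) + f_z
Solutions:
 f(z) = C1 + sqrt(3)*sin(2*z)/2 - 3*cos(k*z)/k


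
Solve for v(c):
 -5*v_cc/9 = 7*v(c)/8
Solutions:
 v(c) = C1*sin(3*sqrt(70)*c/20) + C2*cos(3*sqrt(70)*c/20)


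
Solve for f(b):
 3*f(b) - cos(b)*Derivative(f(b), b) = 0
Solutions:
 f(b) = C1*(sin(b) + 1)^(3/2)/(sin(b) - 1)^(3/2)


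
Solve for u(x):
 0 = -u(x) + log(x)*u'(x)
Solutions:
 u(x) = C1*exp(li(x))


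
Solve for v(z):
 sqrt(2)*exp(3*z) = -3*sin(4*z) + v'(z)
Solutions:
 v(z) = C1 + sqrt(2)*exp(3*z)/3 - 3*cos(4*z)/4


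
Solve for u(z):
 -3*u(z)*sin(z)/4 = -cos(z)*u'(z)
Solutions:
 u(z) = C1/cos(z)^(3/4)


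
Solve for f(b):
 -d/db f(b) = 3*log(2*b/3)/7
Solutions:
 f(b) = C1 - 3*b*log(b)/7 - 3*b*log(2)/7 + 3*b/7 + 3*b*log(3)/7


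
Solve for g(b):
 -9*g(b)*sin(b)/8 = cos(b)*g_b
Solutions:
 g(b) = C1*cos(b)^(9/8)


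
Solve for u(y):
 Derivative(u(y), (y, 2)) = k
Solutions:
 u(y) = C1 + C2*y + k*y^2/2


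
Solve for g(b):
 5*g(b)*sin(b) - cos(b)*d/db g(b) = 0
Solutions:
 g(b) = C1/cos(b)^5


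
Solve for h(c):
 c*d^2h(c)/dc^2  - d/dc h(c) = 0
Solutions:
 h(c) = C1 + C2*c^2


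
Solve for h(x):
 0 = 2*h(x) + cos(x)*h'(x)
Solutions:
 h(x) = C1*(sin(x) - 1)/(sin(x) + 1)


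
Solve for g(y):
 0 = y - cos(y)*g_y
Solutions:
 g(y) = C1 + Integral(y/cos(y), y)


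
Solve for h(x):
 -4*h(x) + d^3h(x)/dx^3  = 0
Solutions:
 h(x) = C3*exp(2^(2/3)*x) + (C1*sin(2^(2/3)*sqrt(3)*x/2) + C2*cos(2^(2/3)*sqrt(3)*x/2))*exp(-2^(2/3)*x/2)


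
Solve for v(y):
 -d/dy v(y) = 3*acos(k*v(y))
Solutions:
 Integral(1/acos(_y*k), (_y, v(y))) = C1 - 3*y


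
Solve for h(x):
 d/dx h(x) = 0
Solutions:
 h(x) = C1


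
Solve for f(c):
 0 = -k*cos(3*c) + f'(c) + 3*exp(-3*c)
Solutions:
 f(c) = C1 + k*sin(3*c)/3 + exp(-3*c)


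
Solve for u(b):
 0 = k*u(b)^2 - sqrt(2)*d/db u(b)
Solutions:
 u(b) = -2/(C1 + sqrt(2)*b*k)


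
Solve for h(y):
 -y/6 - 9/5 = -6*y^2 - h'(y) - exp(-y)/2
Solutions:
 h(y) = C1 - 2*y^3 + y^2/12 + 9*y/5 + exp(-y)/2


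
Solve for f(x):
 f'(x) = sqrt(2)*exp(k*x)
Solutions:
 f(x) = C1 + sqrt(2)*exp(k*x)/k


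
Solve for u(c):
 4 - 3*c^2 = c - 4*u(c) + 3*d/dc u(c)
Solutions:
 u(c) = C1*exp(4*c/3) + 3*c^2/4 + 11*c/8 + 1/32


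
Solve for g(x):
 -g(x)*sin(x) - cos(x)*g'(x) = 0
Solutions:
 g(x) = C1*cos(x)


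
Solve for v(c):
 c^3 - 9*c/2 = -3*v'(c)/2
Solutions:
 v(c) = C1 - c^4/6 + 3*c^2/2


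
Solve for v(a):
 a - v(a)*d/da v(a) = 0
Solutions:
 v(a) = -sqrt(C1 + a^2)
 v(a) = sqrt(C1 + a^2)


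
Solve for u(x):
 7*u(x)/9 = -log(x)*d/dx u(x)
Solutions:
 u(x) = C1*exp(-7*li(x)/9)


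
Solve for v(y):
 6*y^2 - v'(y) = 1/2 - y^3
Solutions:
 v(y) = C1 + y^4/4 + 2*y^3 - y/2


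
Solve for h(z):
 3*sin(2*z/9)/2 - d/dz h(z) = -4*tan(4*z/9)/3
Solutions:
 h(z) = C1 - 3*log(cos(4*z/9)) - 27*cos(2*z/9)/4


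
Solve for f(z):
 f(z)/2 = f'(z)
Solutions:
 f(z) = C1*exp(z/2)


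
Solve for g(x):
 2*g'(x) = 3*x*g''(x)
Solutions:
 g(x) = C1 + C2*x^(5/3)


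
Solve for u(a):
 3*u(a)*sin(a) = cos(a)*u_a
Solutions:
 u(a) = C1/cos(a)^3


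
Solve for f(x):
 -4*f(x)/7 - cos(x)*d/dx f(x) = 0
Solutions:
 f(x) = C1*(sin(x) - 1)^(2/7)/(sin(x) + 1)^(2/7)


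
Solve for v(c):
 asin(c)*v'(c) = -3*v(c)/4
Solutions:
 v(c) = C1*exp(-3*Integral(1/asin(c), c)/4)


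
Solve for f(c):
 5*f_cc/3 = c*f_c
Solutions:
 f(c) = C1 + C2*erfi(sqrt(30)*c/10)


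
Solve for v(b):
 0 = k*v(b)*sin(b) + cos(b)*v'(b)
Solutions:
 v(b) = C1*exp(k*log(cos(b)))


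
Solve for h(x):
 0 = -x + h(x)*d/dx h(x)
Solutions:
 h(x) = -sqrt(C1 + x^2)
 h(x) = sqrt(C1 + x^2)


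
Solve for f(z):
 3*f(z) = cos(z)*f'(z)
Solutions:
 f(z) = C1*(sin(z) + 1)^(3/2)/(sin(z) - 1)^(3/2)


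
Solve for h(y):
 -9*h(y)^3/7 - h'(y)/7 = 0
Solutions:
 h(y) = -sqrt(2)*sqrt(-1/(C1 - 9*y))/2
 h(y) = sqrt(2)*sqrt(-1/(C1 - 9*y))/2


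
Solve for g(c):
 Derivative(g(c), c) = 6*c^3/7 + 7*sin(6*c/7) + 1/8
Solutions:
 g(c) = C1 + 3*c^4/14 + c/8 - 49*cos(6*c/7)/6


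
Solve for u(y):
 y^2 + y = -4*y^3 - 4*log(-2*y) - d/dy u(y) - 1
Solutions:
 u(y) = C1 - y^4 - y^3/3 - y^2/2 - 4*y*log(-y) + y*(3 - 4*log(2))


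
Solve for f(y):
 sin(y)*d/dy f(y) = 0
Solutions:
 f(y) = C1


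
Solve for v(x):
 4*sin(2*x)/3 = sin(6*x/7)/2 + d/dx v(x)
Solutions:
 v(x) = C1 + 7*cos(6*x/7)/12 - 2*cos(2*x)/3


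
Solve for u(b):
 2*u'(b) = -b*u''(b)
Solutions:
 u(b) = C1 + C2/b


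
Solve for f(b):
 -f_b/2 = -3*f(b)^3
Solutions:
 f(b) = -sqrt(2)*sqrt(-1/(C1 + 6*b))/2
 f(b) = sqrt(2)*sqrt(-1/(C1 + 6*b))/2


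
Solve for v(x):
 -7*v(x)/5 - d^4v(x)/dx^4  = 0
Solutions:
 v(x) = (C1*sin(sqrt(2)*5^(3/4)*7^(1/4)*x/10) + C2*cos(sqrt(2)*5^(3/4)*7^(1/4)*x/10))*exp(-sqrt(2)*5^(3/4)*7^(1/4)*x/10) + (C3*sin(sqrt(2)*5^(3/4)*7^(1/4)*x/10) + C4*cos(sqrt(2)*5^(3/4)*7^(1/4)*x/10))*exp(sqrt(2)*5^(3/4)*7^(1/4)*x/10)


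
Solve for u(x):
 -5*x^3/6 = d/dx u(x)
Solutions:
 u(x) = C1 - 5*x^4/24


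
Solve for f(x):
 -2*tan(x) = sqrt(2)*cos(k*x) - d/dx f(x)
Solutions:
 f(x) = C1 + sqrt(2)*Piecewise((sin(k*x)/k, Ne(k, 0)), (x, True)) - 2*log(cos(x))


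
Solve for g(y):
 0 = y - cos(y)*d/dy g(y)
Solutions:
 g(y) = C1 + Integral(y/cos(y), y)


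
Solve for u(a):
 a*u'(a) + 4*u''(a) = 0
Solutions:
 u(a) = C1 + C2*erf(sqrt(2)*a/4)


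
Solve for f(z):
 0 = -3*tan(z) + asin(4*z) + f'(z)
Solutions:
 f(z) = C1 - z*asin(4*z) - sqrt(1 - 16*z^2)/4 - 3*log(cos(z))


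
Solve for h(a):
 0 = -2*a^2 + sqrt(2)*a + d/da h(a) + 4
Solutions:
 h(a) = C1 + 2*a^3/3 - sqrt(2)*a^2/2 - 4*a


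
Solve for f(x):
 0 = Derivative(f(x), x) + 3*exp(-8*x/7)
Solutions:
 f(x) = C1 + 21*exp(-8*x/7)/8


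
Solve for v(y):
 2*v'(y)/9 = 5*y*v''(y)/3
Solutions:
 v(y) = C1 + C2*y^(17/15)


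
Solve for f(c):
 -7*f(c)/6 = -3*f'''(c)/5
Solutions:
 f(c) = C3*exp(420^(1/3)*c/6) + (C1*sin(140^(1/3)*3^(5/6)*c/12) + C2*cos(140^(1/3)*3^(5/6)*c/12))*exp(-420^(1/3)*c/12)


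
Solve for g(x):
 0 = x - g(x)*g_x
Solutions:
 g(x) = -sqrt(C1 + x^2)
 g(x) = sqrt(C1 + x^2)


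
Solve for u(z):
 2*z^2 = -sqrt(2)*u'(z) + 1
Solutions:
 u(z) = C1 - sqrt(2)*z^3/3 + sqrt(2)*z/2


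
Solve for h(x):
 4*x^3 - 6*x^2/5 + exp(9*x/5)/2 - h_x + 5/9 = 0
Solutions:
 h(x) = C1 + x^4 - 2*x^3/5 + 5*x/9 + 5*exp(9*x/5)/18


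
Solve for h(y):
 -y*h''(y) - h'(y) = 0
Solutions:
 h(y) = C1 + C2*log(y)


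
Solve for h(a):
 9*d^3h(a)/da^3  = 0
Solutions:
 h(a) = C1 + C2*a + C3*a^2


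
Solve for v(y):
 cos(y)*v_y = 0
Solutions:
 v(y) = C1


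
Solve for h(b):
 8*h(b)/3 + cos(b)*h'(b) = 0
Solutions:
 h(b) = C1*(sin(b) - 1)^(4/3)/(sin(b) + 1)^(4/3)


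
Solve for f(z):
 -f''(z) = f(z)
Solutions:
 f(z) = C1*sin(z) + C2*cos(z)


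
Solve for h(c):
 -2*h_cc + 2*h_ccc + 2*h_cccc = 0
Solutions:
 h(c) = C1 + C2*c + C3*exp(c*(-1 + sqrt(5))/2) + C4*exp(-c*(1 + sqrt(5))/2)


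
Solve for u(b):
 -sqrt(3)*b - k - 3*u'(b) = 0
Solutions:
 u(b) = C1 - sqrt(3)*b^2/6 - b*k/3


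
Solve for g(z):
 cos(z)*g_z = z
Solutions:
 g(z) = C1 + Integral(z/cos(z), z)


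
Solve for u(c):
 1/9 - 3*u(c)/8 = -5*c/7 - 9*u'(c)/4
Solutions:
 u(c) = C1*exp(c/6) + 40*c/21 + 2216/189


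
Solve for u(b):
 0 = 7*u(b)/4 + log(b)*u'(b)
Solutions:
 u(b) = C1*exp(-7*li(b)/4)


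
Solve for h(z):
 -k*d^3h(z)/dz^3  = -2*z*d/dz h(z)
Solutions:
 h(z) = C1 + Integral(C2*airyai(2^(1/3)*z*(1/k)^(1/3)) + C3*airybi(2^(1/3)*z*(1/k)^(1/3)), z)


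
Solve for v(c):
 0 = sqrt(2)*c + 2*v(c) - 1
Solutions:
 v(c) = -sqrt(2)*c/2 + 1/2


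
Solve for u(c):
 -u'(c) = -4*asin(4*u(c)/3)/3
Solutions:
 Integral(1/asin(4*_y/3), (_y, u(c))) = C1 + 4*c/3


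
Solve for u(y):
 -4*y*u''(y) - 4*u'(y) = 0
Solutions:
 u(y) = C1 + C2*log(y)


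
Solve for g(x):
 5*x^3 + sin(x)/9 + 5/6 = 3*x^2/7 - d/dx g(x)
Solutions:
 g(x) = C1 - 5*x^4/4 + x^3/7 - 5*x/6 + cos(x)/9


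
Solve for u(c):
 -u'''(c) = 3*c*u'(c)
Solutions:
 u(c) = C1 + Integral(C2*airyai(-3^(1/3)*c) + C3*airybi(-3^(1/3)*c), c)


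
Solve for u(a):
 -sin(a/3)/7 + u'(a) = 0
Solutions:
 u(a) = C1 - 3*cos(a/3)/7


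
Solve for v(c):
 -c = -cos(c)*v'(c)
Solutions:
 v(c) = C1 + Integral(c/cos(c), c)


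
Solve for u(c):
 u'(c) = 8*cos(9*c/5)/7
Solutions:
 u(c) = C1 + 40*sin(9*c/5)/63


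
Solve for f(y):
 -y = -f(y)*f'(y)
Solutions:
 f(y) = -sqrt(C1 + y^2)
 f(y) = sqrt(C1 + y^2)


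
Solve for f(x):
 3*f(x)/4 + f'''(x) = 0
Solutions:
 f(x) = C3*exp(-6^(1/3)*x/2) + (C1*sin(2^(1/3)*3^(5/6)*x/4) + C2*cos(2^(1/3)*3^(5/6)*x/4))*exp(6^(1/3)*x/4)


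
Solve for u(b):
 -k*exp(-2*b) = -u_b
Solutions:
 u(b) = C1 - k*exp(-2*b)/2


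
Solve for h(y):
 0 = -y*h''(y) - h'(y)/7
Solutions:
 h(y) = C1 + C2*y^(6/7)


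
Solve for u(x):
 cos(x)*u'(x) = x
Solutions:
 u(x) = C1 + Integral(x/cos(x), x)


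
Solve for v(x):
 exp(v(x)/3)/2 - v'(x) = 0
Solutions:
 v(x) = 3*log(-1/(C1 + x)) + 3*log(6)


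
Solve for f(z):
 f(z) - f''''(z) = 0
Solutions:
 f(z) = C1*exp(-z) + C2*exp(z) + C3*sin(z) + C4*cos(z)


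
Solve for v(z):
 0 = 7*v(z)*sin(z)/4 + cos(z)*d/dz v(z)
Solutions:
 v(z) = C1*cos(z)^(7/4)


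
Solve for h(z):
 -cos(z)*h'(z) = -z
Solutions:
 h(z) = C1 + Integral(z/cos(z), z)


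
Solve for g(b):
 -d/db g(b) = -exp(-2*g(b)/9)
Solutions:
 g(b) = 9*log(-sqrt(C1 + b)) - 9*log(3) + 9*log(2)/2
 g(b) = 9*log(C1 + b)/2 - 9*log(3) + 9*log(2)/2


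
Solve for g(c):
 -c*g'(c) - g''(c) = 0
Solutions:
 g(c) = C1 + C2*erf(sqrt(2)*c/2)


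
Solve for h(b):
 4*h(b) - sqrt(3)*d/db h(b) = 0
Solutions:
 h(b) = C1*exp(4*sqrt(3)*b/3)


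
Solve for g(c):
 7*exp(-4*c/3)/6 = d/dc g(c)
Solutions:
 g(c) = C1 - 7*exp(-4*c/3)/8


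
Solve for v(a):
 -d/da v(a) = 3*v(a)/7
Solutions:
 v(a) = C1*exp(-3*a/7)


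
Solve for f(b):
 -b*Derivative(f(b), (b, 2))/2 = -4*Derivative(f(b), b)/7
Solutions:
 f(b) = C1 + C2*b^(15/7)


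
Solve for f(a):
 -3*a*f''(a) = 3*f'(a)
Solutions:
 f(a) = C1 + C2*log(a)


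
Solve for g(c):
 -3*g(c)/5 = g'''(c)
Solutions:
 g(c) = C3*exp(-3^(1/3)*5^(2/3)*c/5) + (C1*sin(3^(5/6)*5^(2/3)*c/10) + C2*cos(3^(5/6)*5^(2/3)*c/10))*exp(3^(1/3)*5^(2/3)*c/10)


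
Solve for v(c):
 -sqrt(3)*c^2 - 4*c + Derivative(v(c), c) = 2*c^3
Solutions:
 v(c) = C1 + c^4/2 + sqrt(3)*c^3/3 + 2*c^2


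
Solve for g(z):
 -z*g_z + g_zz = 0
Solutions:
 g(z) = C1 + C2*erfi(sqrt(2)*z/2)


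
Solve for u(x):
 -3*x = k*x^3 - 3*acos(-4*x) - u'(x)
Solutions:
 u(x) = C1 + k*x^4/4 + 3*x^2/2 - 3*x*acos(-4*x) - 3*sqrt(1 - 16*x^2)/4


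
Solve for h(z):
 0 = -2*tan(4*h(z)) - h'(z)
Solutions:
 h(z) = -asin(C1*exp(-8*z))/4 + pi/4
 h(z) = asin(C1*exp(-8*z))/4


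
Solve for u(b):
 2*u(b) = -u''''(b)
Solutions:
 u(b) = (C1*sin(2^(3/4)*b/2) + C2*cos(2^(3/4)*b/2))*exp(-2^(3/4)*b/2) + (C3*sin(2^(3/4)*b/2) + C4*cos(2^(3/4)*b/2))*exp(2^(3/4)*b/2)


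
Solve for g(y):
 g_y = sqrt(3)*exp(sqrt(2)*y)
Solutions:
 g(y) = C1 + sqrt(6)*exp(sqrt(2)*y)/2


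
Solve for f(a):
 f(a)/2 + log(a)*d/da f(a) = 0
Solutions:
 f(a) = C1*exp(-li(a)/2)


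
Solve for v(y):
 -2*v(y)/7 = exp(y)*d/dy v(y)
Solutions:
 v(y) = C1*exp(2*exp(-y)/7)


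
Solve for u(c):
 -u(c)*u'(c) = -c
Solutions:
 u(c) = -sqrt(C1 + c^2)
 u(c) = sqrt(C1 + c^2)


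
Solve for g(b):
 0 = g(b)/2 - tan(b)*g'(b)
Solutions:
 g(b) = C1*sqrt(sin(b))


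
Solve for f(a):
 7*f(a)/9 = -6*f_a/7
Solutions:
 f(a) = C1*exp(-49*a/54)


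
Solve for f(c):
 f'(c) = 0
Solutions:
 f(c) = C1


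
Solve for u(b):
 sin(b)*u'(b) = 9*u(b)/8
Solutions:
 u(b) = C1*(cos(b) - 1)^(9/16)/(cos(b) + 1)^(9/16)


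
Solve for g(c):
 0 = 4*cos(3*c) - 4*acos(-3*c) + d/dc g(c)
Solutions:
 g(c) = C1 + 4*c*acos(-3*c) + 4*sqrt(1 - 9*c^2)/3 - 4*sin(3*c)/3


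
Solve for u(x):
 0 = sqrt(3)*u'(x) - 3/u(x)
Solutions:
 u(x) = -sqrt(C1 + 2*sqrt(3)*x)
 u(x) = sqrt(C1 + 2*sqrt(3)*x)


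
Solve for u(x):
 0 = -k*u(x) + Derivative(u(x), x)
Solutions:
 u(x) = C1*exp(k*x)


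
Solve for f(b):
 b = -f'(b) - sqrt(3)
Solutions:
 f(b) = C1 - b^2/2 - sqrt(3)*b


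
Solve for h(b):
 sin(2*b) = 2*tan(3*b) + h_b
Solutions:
 h(b) = C1 + 2*log(cos(3*b))/3 - cos(2*b)/2


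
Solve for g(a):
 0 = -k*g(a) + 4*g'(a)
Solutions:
 g(a) = C1*exp(a*k/4)


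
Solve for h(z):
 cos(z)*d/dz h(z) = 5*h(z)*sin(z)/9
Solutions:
 h(z) = C1/cos(z)^(5/9)


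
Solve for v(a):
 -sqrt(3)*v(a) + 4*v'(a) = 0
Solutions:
 v(a) = C1*exp(sqrt(3)*a/4)


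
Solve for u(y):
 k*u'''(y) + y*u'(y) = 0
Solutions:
 u(y) = C1 + Integral(C2*airyai(y*(-1/k)^(1/3)) + C3*airybi(y*(-1/k)^(1/3)), y)


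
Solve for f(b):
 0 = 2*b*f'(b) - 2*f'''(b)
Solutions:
 f(b) = C1 + Integral(C2*airyai(b) + C3*airybi(b), b)


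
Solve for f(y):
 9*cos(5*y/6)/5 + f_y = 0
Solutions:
 f(y) = C1 - 54*sin(5*y/6)/25


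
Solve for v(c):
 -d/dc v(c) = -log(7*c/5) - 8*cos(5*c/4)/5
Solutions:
 v(c) = C1 + c*log(c) - c*log(5) - c + c*log(7) + 32*sin(5*c/4)/25


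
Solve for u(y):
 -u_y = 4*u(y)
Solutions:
 u(y) = C1*exp(-4*y)


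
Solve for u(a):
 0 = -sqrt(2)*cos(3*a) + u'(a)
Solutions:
 u(a) = C1 + sqrt(2)*sin(3*a)/3


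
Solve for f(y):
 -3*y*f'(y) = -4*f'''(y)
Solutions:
 f(y) = C1 + Integral(C2*airyai(6^(1/3)*y/2) + C3*airybi(6^(1/3)*y/2), y)


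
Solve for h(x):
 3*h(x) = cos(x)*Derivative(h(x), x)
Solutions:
 h(x) = C1*(sin(x) + 1)^(3/2)/(sin(x) - 1)^(3/2)


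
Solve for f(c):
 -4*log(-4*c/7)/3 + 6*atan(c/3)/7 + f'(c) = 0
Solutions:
 f(c) = C1 + 4*c*log(-c)/3 - 6*c*atan(c/3)/7 - 4*c*log(7)/3 - 4*c/3 + 8*c*log(2)/3 + 9*log(c^2 + 9)/7


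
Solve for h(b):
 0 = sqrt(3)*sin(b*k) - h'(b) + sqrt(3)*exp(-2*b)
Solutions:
 h(b) = C1 - sqrt(3)*exp(-2*b)/2 - sqrt(3)*cos(b*k)/k


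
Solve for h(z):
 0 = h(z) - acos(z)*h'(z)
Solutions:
 h(z) = C1*exp(Integral(1/acos(z), z))


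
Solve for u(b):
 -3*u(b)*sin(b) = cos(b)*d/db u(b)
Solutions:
 u(b) = C1*cos(b)^3


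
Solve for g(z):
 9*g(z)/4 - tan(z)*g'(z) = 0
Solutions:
 g(z) = C1*sin(z)^(9/4)


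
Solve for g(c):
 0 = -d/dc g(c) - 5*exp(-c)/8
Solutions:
 g(c) = C1 + 5*exp(-c)/8


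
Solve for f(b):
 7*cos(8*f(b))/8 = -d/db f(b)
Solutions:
 f(b) = -asin((C1 + exp(14*b))/(C1 - exp(14*b)))/8 + pi/8
 f(b) = asin((C1 + exp(14*b))/(C1 - exp(14*b)))/8


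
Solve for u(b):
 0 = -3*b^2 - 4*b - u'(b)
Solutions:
 u(b) = C1 - b^3 - 2*b^2


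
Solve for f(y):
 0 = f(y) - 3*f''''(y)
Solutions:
 f(y) = C1*exp(-3^(3/4)*y/3) + C2*exp(3^(3/4)*y/3) + C3*sin(3^(3/4)*y/3) + C4*cos(3^(3/4)*y/3)


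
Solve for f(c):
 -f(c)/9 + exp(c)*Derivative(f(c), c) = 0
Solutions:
 f(c) = C1*exp(-exp(-c)/9)


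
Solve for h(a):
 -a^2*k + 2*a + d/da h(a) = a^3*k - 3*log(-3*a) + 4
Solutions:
 h(a) = C1 + a^4*k/4 + a^3*k/3 - a^2 - 3*a*log(-a) + a*(7 - 3*log(3))


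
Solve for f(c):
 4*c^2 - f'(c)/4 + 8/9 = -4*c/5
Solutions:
 f(c) = C1 + 16*c^3/3 + 8*c^2/5 + 32*c/9


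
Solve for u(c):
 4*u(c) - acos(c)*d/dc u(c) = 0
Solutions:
 u(c) = C1*exp(4*Integral(1/acos(c), c))


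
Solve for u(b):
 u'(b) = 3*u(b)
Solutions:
 u(b) = C1*exp(3*b)


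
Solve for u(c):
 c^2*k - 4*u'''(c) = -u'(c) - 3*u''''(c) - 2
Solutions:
 u(c) = C1 + C2*exp(c) + C3*exp(c*(1 - sqrt(13))/6) + C4*exp(c*(1 + sqrt(13))/6) - c^3*k/3 - 8*c*k - 2*c


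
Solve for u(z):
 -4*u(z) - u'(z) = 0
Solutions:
 u(z) = C1*exp(-4*z)


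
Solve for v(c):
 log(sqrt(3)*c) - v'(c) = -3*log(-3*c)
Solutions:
 v(c) = C1 + 4*c*log(c) + c*(-4 + 7*log(3)/2 + 3*I*pi)


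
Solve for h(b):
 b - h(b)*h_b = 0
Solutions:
 h(b) = -sqrt(C1 + b^2)
 h(b) = sqrt(C1 + b^2)


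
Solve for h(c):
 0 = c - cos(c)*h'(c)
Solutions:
 h(c) = C1 + Integral(c/cos(c), c)


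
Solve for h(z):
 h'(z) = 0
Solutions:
 h(z) = C1


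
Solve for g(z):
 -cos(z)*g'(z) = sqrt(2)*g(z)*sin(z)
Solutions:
 g(z) = C1*cos(z)^(sqrt(2))


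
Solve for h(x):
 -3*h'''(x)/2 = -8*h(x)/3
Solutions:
 h(x) = C3*exp(2*6^(1/3)*x/3) + (C1*sin(2^(1/3)*3^(5/6)*x/3) + C2*cos(2^(1/3)*3^(5/6)*x/3))*exp(-6^(1/3)*x/3)


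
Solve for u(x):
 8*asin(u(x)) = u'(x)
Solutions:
 Integral(1/asin(_y), (_y, u(x))) = C1 + 8*x


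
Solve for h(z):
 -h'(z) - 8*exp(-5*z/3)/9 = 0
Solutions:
 h(z) = C1 + 8*exp(-5*z/3)/15


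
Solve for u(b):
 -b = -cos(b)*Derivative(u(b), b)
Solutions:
 u(b) = C1 + Integral(b/cos(b), b)


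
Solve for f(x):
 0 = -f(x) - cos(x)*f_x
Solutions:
 f(x) = C1*sqrt(sin(x) - 1)/sqrt(sin(x) + 1)


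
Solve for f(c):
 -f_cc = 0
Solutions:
 f(c) = C1 + C2*c


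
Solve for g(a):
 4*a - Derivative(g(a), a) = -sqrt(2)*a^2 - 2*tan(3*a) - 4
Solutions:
 g(a) = C1 + sqrt(2)*a^3/3 + 2*a^2 + 4*a - 2*log(cos(3*a))/3


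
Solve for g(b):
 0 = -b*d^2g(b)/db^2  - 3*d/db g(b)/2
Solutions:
 g(b) = C1 + C2/sqrt(b)


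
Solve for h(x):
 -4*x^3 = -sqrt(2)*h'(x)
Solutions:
 h(x) = C1 + sqrt(2)*x^4/2


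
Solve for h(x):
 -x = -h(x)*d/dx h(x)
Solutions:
 h(x) = -sqrt(C1 + x^2)
 h(x) = sqrt(C1 + x^2)


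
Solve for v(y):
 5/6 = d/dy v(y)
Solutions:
 v(y) = C1 + 5*y/6


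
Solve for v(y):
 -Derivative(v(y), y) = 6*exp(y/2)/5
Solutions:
 v(y) = C1 - 12*exp(y/2)/5


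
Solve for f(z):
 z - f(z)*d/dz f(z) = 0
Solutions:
 f(z) = -sqrt(C1 + z^2)
 f(z) = sqrt(C1 + z^2)


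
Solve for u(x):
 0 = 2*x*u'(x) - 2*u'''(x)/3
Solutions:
 u(x) = C1 + Integral(C2*airyai(3^(1/3)*x) + C3*airybi(3^(1/3)*x), x)


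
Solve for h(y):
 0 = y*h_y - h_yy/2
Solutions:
 h(y) = C1 + C2*erfi(y)


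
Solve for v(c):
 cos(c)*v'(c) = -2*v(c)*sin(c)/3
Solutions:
 v(c) = C1*cos(c)^(2/3)


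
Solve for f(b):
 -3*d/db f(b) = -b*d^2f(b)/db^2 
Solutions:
 f(b) = C1 + C2*b^4


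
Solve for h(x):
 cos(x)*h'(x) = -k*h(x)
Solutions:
 h(x) = C1*exp(k*(log(sin(x) - 1) - log(sin(x) + 1))/2)


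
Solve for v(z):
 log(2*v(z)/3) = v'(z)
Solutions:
 -Integral(1/(log(_y) - log(3) + log(2)), (_y, v(z))) = C1 - z


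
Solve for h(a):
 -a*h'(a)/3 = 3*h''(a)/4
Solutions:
 h(a) = C1 + C2*erf(sqrt(2)*a/3)


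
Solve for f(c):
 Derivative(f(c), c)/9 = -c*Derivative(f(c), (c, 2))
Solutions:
 f(c) = C1 + C2*c^(8/9)


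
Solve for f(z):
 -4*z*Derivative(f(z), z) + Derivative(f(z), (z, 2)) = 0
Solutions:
 f(z) = C1 + C2*erfi(sqrt(2)*z)


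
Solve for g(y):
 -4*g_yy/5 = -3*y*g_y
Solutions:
 g(y) = C1 + C2*erfi(sqrt(30)*y/4)


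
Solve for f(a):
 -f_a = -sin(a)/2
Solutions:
 f(a) = C1 - cos(a)/2


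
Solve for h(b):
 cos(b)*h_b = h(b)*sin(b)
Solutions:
 h(b) = C1/cos(b)


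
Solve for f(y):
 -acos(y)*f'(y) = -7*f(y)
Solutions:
 f(y) = C1*exp(7*Integral(1/acos(y), y))


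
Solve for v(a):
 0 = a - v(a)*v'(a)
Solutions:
 v(a) = -sqrt(C1 + a^2)
 v(a) = sqrt(C1 + a^2)


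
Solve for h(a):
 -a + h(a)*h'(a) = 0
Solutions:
 h(a) = -sqrt(C1 + a^2)
 h(a) = sqrt(C1 + a^2)


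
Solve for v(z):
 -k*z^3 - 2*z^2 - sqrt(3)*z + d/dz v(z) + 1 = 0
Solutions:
 v(z) = C1 + k*z^4/4 + 2*z^3/3 + sqrt(3)*z^2/2 - z


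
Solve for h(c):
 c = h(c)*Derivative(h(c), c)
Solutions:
 h(c) = -sqrt(C1 + c^2)
 h(c) = sqrt(C1 + c^2)


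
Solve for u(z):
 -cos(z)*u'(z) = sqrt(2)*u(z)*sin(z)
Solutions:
 u(z) = C1*cos(z)^(sqrt(2))


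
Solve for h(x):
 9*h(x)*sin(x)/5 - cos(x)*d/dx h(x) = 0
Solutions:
 h(x) = C1/cos(x)^(9/5)


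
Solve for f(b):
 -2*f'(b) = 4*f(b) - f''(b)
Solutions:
 f(b) = C1*exp(b*(1 - sqrt(5))) + C2*exp(b*(1 + sqrt(5)))


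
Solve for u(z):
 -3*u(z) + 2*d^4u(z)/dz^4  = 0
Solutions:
 u(z) = C1*exp(-2^(3/4)*3^(1/4)*z/2) + C2*exp(2^(3/4)*3^(1/4)*z/2) + C3*sin(2^(3/4)*3^(1/4)*z/2) + C4*cos(2^(3/4)*3^(1/4)*z/2)


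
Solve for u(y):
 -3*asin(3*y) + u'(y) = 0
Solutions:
 u(y) = C1 + 3*y*asin(3*y) + sqrt(1 - 9*y^2)


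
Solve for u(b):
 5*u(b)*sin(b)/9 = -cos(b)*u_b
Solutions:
 u(b) = C1*cos(b)^(5/9)


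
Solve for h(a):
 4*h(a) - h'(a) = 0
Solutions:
 h(a) = C1*exp(4*a)


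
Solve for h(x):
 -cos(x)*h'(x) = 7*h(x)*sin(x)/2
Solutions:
 h(x) = C1*cos(x)^(7/2)


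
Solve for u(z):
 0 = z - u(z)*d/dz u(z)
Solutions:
 u(z) = -sqrt(C1 + z^2)
 u(z) = sqrt(C1 + z^2)


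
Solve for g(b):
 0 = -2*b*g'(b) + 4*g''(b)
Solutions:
 g(b) = C1 + C2*erfi(b/2)


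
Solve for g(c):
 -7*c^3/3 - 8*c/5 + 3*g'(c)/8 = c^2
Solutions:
 g(c) = C1 + 14*c^4/9 + 8*c^3/9 + 32*c^2/15


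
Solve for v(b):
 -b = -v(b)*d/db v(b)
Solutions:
 v(b) = -sqrt(C1 + b^2)
 v(b) = sqrt(C1 + b^2)


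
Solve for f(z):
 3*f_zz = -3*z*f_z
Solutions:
 f(z) = C1 + C2*erf(sqrt(2)*z/2)


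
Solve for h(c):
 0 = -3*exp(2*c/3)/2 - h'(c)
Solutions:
 h(c) = C1 - 9*exp(2*c/3)/4


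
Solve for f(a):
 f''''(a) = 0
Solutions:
 f(a) = C1 + C2*a + C3*a^2 + C4*a^3


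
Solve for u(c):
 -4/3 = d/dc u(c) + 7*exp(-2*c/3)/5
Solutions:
 u(c) = C1 - 4*c/3 + 21*exp(-2*c/3)/10


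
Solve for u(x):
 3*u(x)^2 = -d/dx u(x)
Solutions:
 u(x) = 1/(C1 + 3*x)


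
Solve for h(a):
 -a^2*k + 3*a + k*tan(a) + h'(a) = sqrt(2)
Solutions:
 h(a) = C1 + a^3*k/3 - 3*a^2/2 + sqrt(2)*a + k*log(cos(a))


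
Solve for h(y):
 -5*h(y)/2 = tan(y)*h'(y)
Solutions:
 h(y) = C1/sin(y)^(5/2)


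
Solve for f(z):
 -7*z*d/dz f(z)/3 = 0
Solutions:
 f(z) = C1


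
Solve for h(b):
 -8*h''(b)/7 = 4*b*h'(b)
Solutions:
 h(b) = C1 + C2*erf(sqrt(7)*b/2)


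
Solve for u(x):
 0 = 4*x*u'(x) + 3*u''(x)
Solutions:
 u(x) = C1 + C2*erf(sqrt(6)*x/3)


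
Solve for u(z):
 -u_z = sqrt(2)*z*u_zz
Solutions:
 u(z) = C1 + C2*z^(1 - sqrt(2)/2)


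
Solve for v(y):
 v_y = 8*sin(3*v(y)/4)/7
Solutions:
 -8*y/7 + 2*log(cos(3*v(y)/4) - 1)/3 - 2*log(cos(3*v(y)/4) + 1)/3 = C1


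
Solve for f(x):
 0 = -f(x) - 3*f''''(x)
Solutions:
 f(x) = (C1*sin(sqrt(2)*3^(3/4)*x/6) + C2*cos(sqrt(2)*3^(3/4)*x/6))*exp(-sqrt(2)*3^(3/4)*x/6) + (C3*sin(sqrt(2)*3^(3/4)*x/6) + C4*cos(sqrt(2)*3^(3/4)*x/6))*exp(sqrt(2)*3^(3/4)*x/6)


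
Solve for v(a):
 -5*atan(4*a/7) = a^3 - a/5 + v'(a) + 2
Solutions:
 v(a) = C1 - a^4/4 + a^2/10 - 5*a*atan(4*a/7) - 2*a + 35*log(16*a^2 + 49)/8


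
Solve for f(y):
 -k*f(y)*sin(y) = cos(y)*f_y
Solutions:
 f(y) = C1*exp(k*log(cos(y)))


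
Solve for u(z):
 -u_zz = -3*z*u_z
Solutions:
 u(z) = C1 + C2*erfi(sqrt(6)*z/2)


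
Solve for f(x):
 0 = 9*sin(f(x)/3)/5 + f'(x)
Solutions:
 9*x/5 + 3*log(cos(f(x)/3) - 1)/2 - 3*log(cos(f(x)/3) + 1)/2 = C1


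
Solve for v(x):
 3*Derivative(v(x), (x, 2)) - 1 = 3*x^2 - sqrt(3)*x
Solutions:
 v(x) = C1 + C2*x + x^4/12 - sqrt(3)*x^3/18 + x^2/6


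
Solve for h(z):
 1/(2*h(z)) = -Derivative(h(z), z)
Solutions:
 h(z) = -sqrt(C1 - z)
 h(z) = sqrt(C1 - z)


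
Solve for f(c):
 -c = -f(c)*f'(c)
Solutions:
 f(c) = -sqrt(C1 + c^2)
 f(c) = sqrt(C1 + c^2)


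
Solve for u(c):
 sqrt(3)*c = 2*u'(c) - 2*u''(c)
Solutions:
 u(c) = C1 + C2*exp(c) + sqrt(3)*c^2/4 + sqrt(3)*c/2


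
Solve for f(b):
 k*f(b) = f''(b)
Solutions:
 f(b) = C1*exp(-b*sqrt(k)) + C2*exp(b*sqrt(k))


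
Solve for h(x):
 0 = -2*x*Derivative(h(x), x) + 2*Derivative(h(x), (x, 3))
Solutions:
 h(x) = C1 + Integral(C2*airyai(x) + C3*airybi(x), x)


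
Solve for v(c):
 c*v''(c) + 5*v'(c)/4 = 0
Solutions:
 v(c) = C1 + C2/c^(1/4)


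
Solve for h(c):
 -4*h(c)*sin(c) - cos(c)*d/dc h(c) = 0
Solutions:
 h(c) = C1*cos(c)^4


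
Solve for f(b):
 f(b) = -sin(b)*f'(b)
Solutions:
 f(b) = C1*sqrt(cos(b) + 1)/sqrt(cos(b) - 1)


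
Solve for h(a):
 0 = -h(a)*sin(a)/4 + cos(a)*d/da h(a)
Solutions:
 h(a) = C1/cos(a)^(1/4)


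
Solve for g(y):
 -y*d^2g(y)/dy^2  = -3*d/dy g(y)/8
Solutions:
 g(y) = C1 + C2*y^(11/8)


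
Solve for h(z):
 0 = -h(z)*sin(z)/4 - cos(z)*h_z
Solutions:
 h(z) = C1*cos(z)^(1/4)


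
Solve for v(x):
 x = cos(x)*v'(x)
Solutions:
 v(x) = C1 + Integral(x/cos(x), x)


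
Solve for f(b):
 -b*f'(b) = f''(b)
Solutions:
 f(b) = C1 + C2*erf(sqrt(2)*b/2)


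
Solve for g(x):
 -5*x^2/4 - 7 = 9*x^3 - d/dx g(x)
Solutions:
 g(x) = C1 + 9*x^4/4 + 5*x^3/12 + 7*x


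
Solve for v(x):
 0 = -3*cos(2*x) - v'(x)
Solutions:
 v(x) = C1 - 3*sin(2*x)/2


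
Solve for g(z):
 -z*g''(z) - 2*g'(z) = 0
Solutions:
 g(z) = C1 + C2/z


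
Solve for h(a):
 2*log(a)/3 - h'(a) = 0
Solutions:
 h(a) = C1 + 2*a*log(a)/3 - 2*a/3


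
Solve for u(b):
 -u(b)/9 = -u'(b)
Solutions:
 u(b) = C1*exp(b/9)


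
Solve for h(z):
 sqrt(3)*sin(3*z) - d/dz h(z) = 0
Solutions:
 h(z) = C1 - sqrt(3)*cos(3*z)/3


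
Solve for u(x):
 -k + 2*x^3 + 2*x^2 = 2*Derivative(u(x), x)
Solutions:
 u(x) = C1 - k*x/2 + x^4/4 + x^3/3


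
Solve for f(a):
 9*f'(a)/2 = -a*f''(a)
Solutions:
 f(a) = C1 + C2/a^(7/2)


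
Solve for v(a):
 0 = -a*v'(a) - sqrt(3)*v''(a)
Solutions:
 v(a) = C1 + C2*erf(sqrt(2)*3^(3/4)*a/6)


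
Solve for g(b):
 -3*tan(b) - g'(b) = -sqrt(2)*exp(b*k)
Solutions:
 g(b) = C1 + sqrt(2)*Piecewise((exp(b*k)/k, Ne(k, 0)), (b, True)) + 3*log(cos(b))


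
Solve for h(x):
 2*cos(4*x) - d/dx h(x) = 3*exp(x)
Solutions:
 h(x) = C1 - 3*exp(x) + sin(4*x)/2


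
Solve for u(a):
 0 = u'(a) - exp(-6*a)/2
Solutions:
 u(a) = C1 - exp(-6*a)/12


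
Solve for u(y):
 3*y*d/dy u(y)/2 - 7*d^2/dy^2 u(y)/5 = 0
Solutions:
 u(y) = C1 + C2*erfi(sqrt(105)*y/14)


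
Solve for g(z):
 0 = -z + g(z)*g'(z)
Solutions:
 g(z) = -sqrt(C1 + z^2)
 g(z) = sqrt(C1 + z^2)


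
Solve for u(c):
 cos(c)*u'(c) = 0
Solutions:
 u(c) = C1


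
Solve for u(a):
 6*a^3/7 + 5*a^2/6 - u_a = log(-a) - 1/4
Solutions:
 u(a) = C1 + 3*a^4/14 + 5*a^3/18 - a*log(-a) + 5*a/4


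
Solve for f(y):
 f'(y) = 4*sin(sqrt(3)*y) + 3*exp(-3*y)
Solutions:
 f(y) = C1 - 4*sqrt(3)*cos(sqrt(3)*y)/3 - exp(-3*y)


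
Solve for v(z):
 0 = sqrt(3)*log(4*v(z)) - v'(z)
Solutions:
 -sqrt(3)*Integral(1/(log(_y) + 2*log(2)), (_y, v(z)))/3 = C1 - z


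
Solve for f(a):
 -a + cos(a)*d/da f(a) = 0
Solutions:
 f(a) = C1 + Integral(a/cos(a), a)


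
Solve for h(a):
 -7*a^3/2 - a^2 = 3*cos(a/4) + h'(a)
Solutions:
 h(a) = C1 - 7*a^4/8 - a^3/3 - 12*sin(a/4)


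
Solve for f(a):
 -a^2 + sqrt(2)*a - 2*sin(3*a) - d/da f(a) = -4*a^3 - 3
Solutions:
 f(a) = C1 + a^4 - a^3/3 + sqrt(2)*a^2/2 + 3*a + 2*cos(3*a)/3


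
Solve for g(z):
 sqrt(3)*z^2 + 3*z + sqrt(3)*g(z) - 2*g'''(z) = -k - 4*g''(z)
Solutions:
 g(z) = C1*exp(z*(-2^(1/3)*(32 + 27*sqrt(3) + sqrt(-1024 + (32 + 27*sqrt(3))^2))^(1/3) - 8*2^(2/3)/(32 + 27*sqrt(3) + sqrt(-1024 + (32 + 27*sqrt(3))^2))^(1/3) + 8)/12)*sin(2^(1/3)*sqrt(3)*z*(-(32 + 27*sqrt(3) + sqrt(-1024 + (32 + 27*sqrt(3))^2))^(1/3) + 8*2^(1/3)/(32 + 27*sqrt(3) + sqrt(-1024 + (32 + 27*sqrt(3))^2))^(1/3))/12) + C2*exp(z*(-2^(1/3)*(32 + 27*sqrt(3) + sqrt(-1024 + (32 + 27*sqrt(3))^2))^(1/3) - 8*2^(2/3)/(32 + 27*sqrt(3) + sqrt(-1024 + (32 + 27*sqrt(3))^2))^(1/3) + 8)/12)*cos(2^(1/3)*sqrt(3)*z*(-(32 + 27*sqrt(3) + sqrt(-1024 + (32 + 27*sqrt(3))^2))^(1/3) + 8*2^(1/3)/(32 + 27*sqrt(3) + sqrt(-1024 + (32 + 27*sqrt(3))^2))^(1/3))/12) + C3*exp(z*(8*2^(2/3)/(32 + 27*sqrt(3) + sqrt(-1024 + (32 + 27*sqrt(3))^2))^(1/3) + 4 + 2^(1/3)*(32 + 27*sqrt(3) + sqrt(-1024 + (32 + 27*sqrt(3))^2))^(1/3))/6) - sqrt(3)*k/3 - z^2 - sqrt(3)*z + 8*sqrt(3)/3


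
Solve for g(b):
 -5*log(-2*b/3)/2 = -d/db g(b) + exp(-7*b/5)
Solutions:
 g(b) = C1 + 5*b*log(-b)/2 + 5*b*(-log(3) - 1 + log(2))/2 - 5*exp(-7*b/5)/7


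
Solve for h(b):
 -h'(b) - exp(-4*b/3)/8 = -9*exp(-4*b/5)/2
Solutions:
 h(b) = C1 + 3*exp(-4*b/3)/32 - 45*exp(-4*b/5)/8


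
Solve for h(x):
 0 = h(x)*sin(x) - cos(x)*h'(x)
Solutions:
 h(x) = C1/cos(x)


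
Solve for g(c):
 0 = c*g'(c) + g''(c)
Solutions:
 g(c) = C1 + C2*erf(sqrt(2)*c/2)


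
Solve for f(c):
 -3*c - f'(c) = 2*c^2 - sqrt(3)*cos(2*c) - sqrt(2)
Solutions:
 f(c) = C1 - 2*c^3/3 - 3*c^2/2 + sqrt(2)*c + sqrt(3)*sin(2*c)/2


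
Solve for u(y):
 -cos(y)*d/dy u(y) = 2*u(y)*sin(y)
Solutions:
 u(y) = C1*cos(y)^2


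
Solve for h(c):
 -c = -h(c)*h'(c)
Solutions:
 h(c) = -sqrt(C1 + c^2)
 h(c) = sqrt(C1 + c^2)


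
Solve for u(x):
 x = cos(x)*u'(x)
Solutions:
 u(x) = C1 + Integral(x/cos(x), x)


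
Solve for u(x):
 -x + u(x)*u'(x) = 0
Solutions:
 u(x) = -sqrt(C1 + x^2)
 u(x) = sqrt(C1 + x^2)


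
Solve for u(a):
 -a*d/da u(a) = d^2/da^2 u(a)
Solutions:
 u(a) = C1 + C2*erf(sqrt(2)*a/2)


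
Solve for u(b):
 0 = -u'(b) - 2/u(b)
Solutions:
 u(b) = -sqrt(C1 - 4*b)
 u(b) = sqrt(C1 - 4*b)


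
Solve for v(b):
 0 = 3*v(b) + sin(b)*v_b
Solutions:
 v(b) = C1*(cos(b) + 1)^(3/2)/(cos(b) - 1)^(3/2)


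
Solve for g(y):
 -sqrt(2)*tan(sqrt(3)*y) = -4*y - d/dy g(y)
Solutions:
 g(y) = C1 - 2*y^2 - sqrt(6)*log(cos(sqrt(3)*y))/3


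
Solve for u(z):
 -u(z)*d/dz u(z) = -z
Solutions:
 u(z) = -sqrt(C1 + z^2)
 u(z) = sqrt(C1 + z^2)
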